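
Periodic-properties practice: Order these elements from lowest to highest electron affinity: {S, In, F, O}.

EA tends to increase across a period and decrease down a group, though the pattern is less regular than for IE or radius.
These span different periods and groups, so the two trends combine.
O > In: both effects reinforce here, so O is clearly the higher of the two.
S > O: this pair runs against the simple trend — see the exception note.
F > S: relative to S, both the across-period and down-group shifts push F's electron affinity up.
Note the exception: S has a higher electron affinity than O, contrary to the simple trend — the compact 2p subshell of O repels the added electron more than S's larger 3p does.
For reference (kJ/mol): O 141, F 328, S 200, In 29.
So from lowest to highest: In < O < S < F.

In < O < S < F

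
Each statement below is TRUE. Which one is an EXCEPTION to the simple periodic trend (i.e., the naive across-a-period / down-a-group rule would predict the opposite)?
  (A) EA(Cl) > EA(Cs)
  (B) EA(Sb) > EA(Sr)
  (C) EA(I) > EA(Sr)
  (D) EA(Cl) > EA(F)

The general trend: electron affinity increases across a period and decreases down a group.
(A) Cl (period 3, group 17) vs Cs (period 6, group 1): the stated order agrees with the simple trend.
(B) Sb (period 5, group 15) vs Sr (period 5, group 2): the stated order agrees with the simple trend.
(C) I (period 5, group 17) vs Sr (period 5, group 2): the stated order agrees with the simple trend.
(D) Cl (period 3, group 17) vs F (period 2, group 17): the stated order contradicts the simple trend.
The exception is (D): F's small 2p subshell makes the incoming electron feel strong e⁻–e⁻ repulsion, so Cl actually releases more energy on gaining an electron.

(D)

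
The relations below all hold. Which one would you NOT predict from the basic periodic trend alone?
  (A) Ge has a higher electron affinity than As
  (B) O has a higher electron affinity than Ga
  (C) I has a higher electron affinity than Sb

The general trend: electron affinity increases across a period and decreases down a group.
(A) Ge (period 4, group 14) vs As (period 4, group 15): the stated order contradicts the simple trend.
(B) O (period 2, group 16) vs Ga (period 4, group 13): the stated order agrees with the simple trend.
(C) I (period 5, group 17) vs Sb (period 5, group 15): the stated order agrees with the simple trend.
The exception is (A): adding an electron to As's half-filled 4p³ is unfavourable, so Ge (4p²) has the more exothermic EA.

(A)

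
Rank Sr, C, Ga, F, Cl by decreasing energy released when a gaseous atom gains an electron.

Cl > F > C > Ga > Sr

EA tends to increase across a period and decrease down a group, though the pattern is less regular than for IE or radius.
Here both period and group differ, so the two effects have to be weighed against each other.
Ga > Sr: relative to Sr, both the across-period and down-group shifts push Ga's electron affinity up.
C > Ga: both effects reinforce here, so C is clearly the higher of the two.
F > C: both are in period 2; the period trend gives F the larger value.
Cl > F: this pair runs against the simple trend — see the exception note.
Note the exception: Cl has a higher electron affinity than F, contrary to the simple trend — F's small 2p subshell makes the incoming electron feel strong e⁻–e⁻ repulsion, so Cl actually releases more energy on gaining an electron.
Approximate values (kJ/mol): C 122, F 328, Cl 349, Ga 29, Sr 5.
So from highest to lowest: Cl > F > C > Ga > Sr.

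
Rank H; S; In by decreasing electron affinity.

S > H > In

H is in period 1, group 1; S is in period 3, group 16; In is in period 5, group 13.
Adding an electron releases more energy for atoms nearer the top right (short of the noble gases).
Here both period and group differ, so the two effects have to be weighed against each other.
H > In: period and group pull opposite ways; the down-group shift dominates (73 vs 29 kJ/mol).
S > H: the two effects oppose for this pair; the across-period effect wins (200 vs 73 kJ/mol).
Tabulated electron affinity (kJ/mol): H 73, S 200, In 29.
So from highest to lowest: S > H > In.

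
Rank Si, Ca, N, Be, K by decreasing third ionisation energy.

IE_3 is the cost of taking one more electron from the +2 cation: Si²⁺ still has 2 valence electrons; Ca²⁺ is the bare [Ar] core; N²⁺ still has 3 valence electrons; Be²⁺ is the bare [He] core; K²⁺ is already 1 electron into the core.
Usually core removal costs more than valence removal, but here the competition is close: a tightly held n=2 valence electron can cost more to remove than an n=3 core electron, so the actual values have to decide it.
Valence configurations: Si²⁺ [Ne]3s², N²⁺ [He]2s²2p¹.
Tabulated IE_3 (kJ/mol): Si 3232, Ca 4912, N 4578, Be 14849, K 4420.
So the third ionization energies run Si < K < N < Ca < Be.

Be, Ca, N, K, Si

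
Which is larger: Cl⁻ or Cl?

Cl⁻

Forming Cl⁻ adds 1 electron to Cl. More electron–electron repulsion in the same shell, with unchanged nuclear charge, lets the cloud expand.
An anion is larger than its parent atom: Cl⁻ > Cl.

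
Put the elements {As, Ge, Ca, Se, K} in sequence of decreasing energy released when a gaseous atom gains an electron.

Se > Ge > As > K > Ca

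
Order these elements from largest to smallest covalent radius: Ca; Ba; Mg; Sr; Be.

Ba > Sr > Ca > Mg > Be

Be is in period 2, group 2; Mg is in period 3, group 2; Ca is in period 4, group 2; Sr is in period 5, group 2; Ba is in period 6, group 2.
Atomic radius shrinks across a period as nuclear charge pulls the same shell inward, and grows down a group as new shells are added.
All are in group 2, so atomic radius increases down the group.
So from largest to smallest: Ba > Sr > Ca > Mg > Be.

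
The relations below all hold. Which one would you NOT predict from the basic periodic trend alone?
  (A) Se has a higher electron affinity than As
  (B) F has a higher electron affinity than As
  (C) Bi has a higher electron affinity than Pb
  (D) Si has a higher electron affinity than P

(D)

The general trend: electron affinity increases across a period and decreases down a group.
(A) Se (period 4, group 16) vs As (period 4, group 15): the stated order agrees with the simple trend.
(B) F (period 2, group 17) vs As (period 4, group 15): the stated order agrees with the simple trend.
(C) Bi (period 6, group 15) vs Pb (period 6, group 14): the stated order agrees with the simple trend.
(D) Si (period 3, group 14) vs P (period 3, group 15): the stated order contradicts the simple trend.
The exception is (D): adding an electron to P's half-filled 3p³ is unfavourable, so Si (3p²) has the more exothermic EA.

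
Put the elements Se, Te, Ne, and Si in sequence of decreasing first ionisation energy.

Ne is in period 2, group 18; Si is in period 3, group 14; Se is in period 4, group 16; Te is in period 5, group 16.
IE₁ increases left→right with effective nuclear charge and decreases top→bottom as the valence shell moves farther out.
These span different periods and groups, so the two trends combine.
Te > Si: the two effects oppose for this pair; the across-period effect wins (869 vs 786 kJ/mol).
Se > Te: they share group 16; the group trend gives Se the larger value.
Ne > Se: relative to Se, both the across-period and down-group shifts push Ne's first ionization energy up.
For reference (kJ/mol): Ne 2081, Si 786, Se 941, Te 869.
So from highest to lowest: Ne > Se > Te > Si.

Ne, Se, Te, Si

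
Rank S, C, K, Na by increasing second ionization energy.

S < C < K < Na

Consider each +1 ion: S⁺ still has 5 valence electrons; C⁺ still has 3 valence electrons; K⁺ is the bare [Ar] core; Na⁺ is the bare [Ne] core.
Breaking into a closed-shell core is much more expensive than removing a leftover valence electron — K and Na have the largest IE_2 here.
Valence configurations: S⁺ [Ne]3s²3p³, C⁺ [He]2s²2p¹.
The numbers (kJ/mol): S 2252, C 2353, K 3052, Na 4562.
Putting it together, IE_2: S < C < K < Na.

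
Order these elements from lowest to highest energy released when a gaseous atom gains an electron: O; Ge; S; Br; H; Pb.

H is in period 1, group 1; O is in period 2, group 16; S is in period 3, group 16; Ge is in period 4, group 14; Br is in period 4, group 17; Pb is in period 6, group 14.
Atoms with high Z_eff and room in the valence shell (especially the halogens) have the most exothermic electron affinities.
These span different periods and groups, so the two trends combine.
H > Pb: period and group pull opposite ways; the down-group shift dominates (73 vs 35 kJ/mol).
Ge > H: period and group pull opposite ways; the across-period shift dominates (119 vs 73 kJ/mol).
O > Ge: relative to Ge, both the across-period and down-group shifts push O's electron affinity up.
S > O: this pair runs against the simple trend — see the exception note.
Br > S: the two effects oppose for this pair; the across-period effect wins (325 vs 200 kJ/mol).
Note the exception: S has a higher electron affinity than O, contrary to the simple trend — the compact 2p subshell of O repels the added electron more than S's larger 3p does.
For reference (kJ/mol): H 73, O 141, S 200, Ge 119, Br 325, Pb 35.
So from lowest to highest: Pb < H < Ge < O < S < Br.

Pb, H, Ge, O, S, Br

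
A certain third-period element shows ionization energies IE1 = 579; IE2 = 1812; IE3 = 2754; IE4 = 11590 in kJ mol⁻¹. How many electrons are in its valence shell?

3

Look for the largest jump between consecutive ionization energies: IE4/IE3 ≈ 4.2, far larger than any earlier ratio.
That jump marks the point where a core electron is being removed. So the atom has 3 valence electrons.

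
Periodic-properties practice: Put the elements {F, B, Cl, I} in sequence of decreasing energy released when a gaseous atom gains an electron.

Cl > F > I > B

B is in period 2, group 13; F is in period 2, group 17; Cl is in period 3, group 17; I is in period 5, group 17.
EA tends to increase across a period and decrease down a group, though the pattern is less regular than for IE or radius.
These span different periods and groups, so the two trends combine.
I > B: period and group pull opposite ways; the across-period shift dominates (295 vs 27 kJ/mol).
F > I: they share group 17; the group trend gives F the larger value.
Cl > F: this pair runs against the simple trend — see the exception note.
Note the exception: Cl has a higher electron affinity than F, contrary to the simple trend — F's small 2p subshell makes the incoming electron feel strong e⁻–e⁻ repulsion, so Cl actually releases more energy on gaining an electron.
Approximate values (kJ/mol): B 27, F 328, Cl 349, I 295.
So from highest to lowest: Cl > F > I > B.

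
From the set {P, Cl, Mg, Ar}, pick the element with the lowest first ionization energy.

IE₁ increases left→right with effective nuclear charge and decreases top→bottom as the valence shell moves farther out.
All lie in period 3, so first ionization energy increases left to right.
The lowest first ionization energy among these belongs to Mg.

Mg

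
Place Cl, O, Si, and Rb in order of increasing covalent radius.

O, Cl, Si, Rb

O is in period 2, group 16; Si is in period 3, group 14; Cl is in period 3, group 17; Rb is in period 5, group 1.
Across a period the added protons contract the valence shell; down a group each new principal shell makes the atom larger.
These span different periods and groups, so the two trends combine.
Cl > O: the two effects oppose for this pair; the down-group effect wins (99 vs 63 pm).
Si > Cl: Si lies to the left of Cl in period 3, so the across-period effect alone puts Si larger.
Rb > Si: both effects reinforce here, so Rb is clearly the larger of the two.
Approximate values (pm): O 63, Si 116, Cl 99, Rb 210.
So from smallest to largest: O < Cl < Si < Rb.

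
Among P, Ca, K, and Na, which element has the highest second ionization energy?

The second ionization energy removes an electron from the +1 ion. For each element: P⁺ still has 4 valence electrons; Ca⁺ still has 1 valence electron; K⁺ is the bare [Ar] core; Na⁺ is the bare [Ne] core.
Breaking into a closed-shell core is much more expensive than removing a leftover valence electron — K and Na have the largest IE_2 here.
Valence configurations: P⁺ [Ne]3s²3p², Ca⁺ [Ar]4s¹.
Approximate IE_2 values (kJ/mol): P 1907, Ca 1145, K 3052, Na 4562.
Hence IE_2: Ca < P < K < Na.

Na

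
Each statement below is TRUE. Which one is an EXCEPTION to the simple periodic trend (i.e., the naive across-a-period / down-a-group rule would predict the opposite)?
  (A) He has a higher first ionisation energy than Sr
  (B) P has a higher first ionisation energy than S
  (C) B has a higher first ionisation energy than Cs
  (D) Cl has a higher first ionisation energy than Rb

The general trend: first ionisation energy increases across a period and decreases down a group.
(A) He (period 1, group 18) vs Sr (period 5, group 2): the stated order agrees with the simple trend.
(B) P (period 3, group 15) vs S (period 3, group 16): the stated order contradicts the simple trend.
(C) B (period 2, group 13) vs Cs (period 6, group 1): the stated order agrees with the simple trend.
(D) Cl (period 3, group 17) vs Rb (period 5, group 1): the stated order agrees with the simple trend.
The exception is (B): S (3p⁴) ionizes more easily than half-filled P (3p³) because the paired 3p electron in S is pushed out by e⁻–e⁻ repulsion.

(B)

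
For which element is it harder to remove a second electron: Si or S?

S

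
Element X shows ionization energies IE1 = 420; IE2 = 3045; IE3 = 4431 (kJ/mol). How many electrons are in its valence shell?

1

Look for the largest jump between consecutive ionization energies: IE2/IE1 ≈ 7.2, far larger than any earlier ratio.
That jump marks the point where a core electron is being removed. So the atom has 1 valence electron.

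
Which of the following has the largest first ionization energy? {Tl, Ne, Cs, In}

Ne

Ne is in period 2, group 18; In is in period 5, group 13; Cs is in period 6, group 1; Tl is in period 6, group 13.
First ionization energy rises across a period (greater Z_eff holds electrons more tightly) and falls down a group (valence electrons are farther from the nucleus).
These span different periods and groups, so the two trends combine.
In > Cs: both effects reinforce here, so In is clearly the higher of the two.
Tl > In: this pair runs against the simple trend — see the exception note.
Ne > Tl: relative to Tl, both the across-period and down-group shifts push Ne's first ionization energy up.
Note the exception: Tl has a higher first ionization energy than In, contrary to the simple trend — relativistic 6s stabilisation and poor 4f/5d shielding distort the trend for the heavy p-block elements.
Approximate values (kJ/mol): Ne 2081, In 558, Cs 376, Tl 589.
The largest first ionization energy among these belongs to Ne.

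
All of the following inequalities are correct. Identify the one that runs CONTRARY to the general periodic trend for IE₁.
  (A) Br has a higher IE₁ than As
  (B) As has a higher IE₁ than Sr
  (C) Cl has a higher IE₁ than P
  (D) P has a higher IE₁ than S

(D)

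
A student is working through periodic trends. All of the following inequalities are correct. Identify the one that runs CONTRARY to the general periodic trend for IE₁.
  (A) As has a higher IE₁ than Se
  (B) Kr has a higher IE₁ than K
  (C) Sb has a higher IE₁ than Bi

(A)

The general trend: IE₁ increases across a period and decreases down a group.
(A) As (period 4, group 15) vs Se (period 4, group 16): the stated order contradicts the simple trend.
(B) Kr (period 4, group 18) vs K (period 4, group 1): the stated order agrees with the simple trend.
(C) Sb (period 5, group 15) vs Bi (period 6, group 15): the stated order agrees with the simple trend.
The exception is (A): Se (4p⁴) ionizes more easily than half-filled As (4p³).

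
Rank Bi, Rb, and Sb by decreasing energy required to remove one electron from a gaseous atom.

Sb, Bi, Rb

First ionization energy rises across a period (greater Z_eff holds electrons more tightly) and falls down a group (valence electrons are farther from the nucleus).
These span different periods and groups, so the two trends combine.
Bi > Rb: period and group pull opposite ways; the across-period shift dominates (703 vs 403 kJ/mol).
Sb > Bi: Sb sits above Bi in group 15, so the down-group effect alone puts Sb higher.
Approximate values (kJ/mol): Rb 403, Sb 831, Bi 703.
So from highest to lowest: Sb > Bi > Rb.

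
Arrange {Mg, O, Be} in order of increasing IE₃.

IE_3 is the cost of taking one more electron from the +2 cation: Mg²⁺ is the bare [Ne] core; O²⁺ still has 4 valence electrons; Be²⁺ is the bare [He] core.
Breaking into a closed-shell core is much more expensive than removing a leftover valence electron — Mg and Be have the largest IE_3 here.
Tabulated IE_3 (kJ/mol): Mg 7733, O 5300, Be 14849.
Hence IE_3: O < Mg < Be.

O, Mg, Be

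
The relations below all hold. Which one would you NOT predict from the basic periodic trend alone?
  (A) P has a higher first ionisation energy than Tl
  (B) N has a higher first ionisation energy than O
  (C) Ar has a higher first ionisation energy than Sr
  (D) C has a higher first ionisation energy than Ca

(B)

The general trend: first ionisation energy increases across a period and decreases down a group.
(A) P (period 3, group 15) vs Tl (period 6, group 13): the stated order agrees with the simple trend.
(B) N (period 2, group 15) vs O (period 2, group 16): the stated order contradicts the simple trend.
(C) Ar (period 3, group 18) vs Sr (period 5, group 2): the stated order agrees with the simple trend.
(D) C (period 2, group 14) vs Ca (period 4, group 2): the stated order agrees with the simple trend.
The exception is (B): pairing an electron in O's 2p⁴ costs repulsion energy, so O ionizes more easily than half-filled N (2p³).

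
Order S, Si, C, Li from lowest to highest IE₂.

IE_2 is the cost of taking one more electron from the +1 cation: S⁺ still has 5 valence electrons; Si⁺ still has 3 valence electrons; C⁺ still has 3 valence electrons; Li⁺ is the bare [He] core.
Core electrons are held far more tightly than valence electrons, so Li tops the IE_2 order.
Valence configurations: S⁺ [Ne]3s²3p³, Si⁺ [Ne]3s²3p¹, C⁺ [He]2s²2p¹.
The numbers (kJ/mol): S 2252, Si 1577, C 2353, Li 7298.
So the second ionization energies run Si < S < C < Li.

Si < S < C < Li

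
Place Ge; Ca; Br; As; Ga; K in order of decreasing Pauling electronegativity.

Br > As > Ge > Ga > Ca > K

Electronegativity increases across a period and decreases down a group, tracking effective nuclear charge and atomic size.
All lie in period 4, so electronegativity increases left to right.
So from highest to lowest: Br > As > Ge > Ga > Ca > K.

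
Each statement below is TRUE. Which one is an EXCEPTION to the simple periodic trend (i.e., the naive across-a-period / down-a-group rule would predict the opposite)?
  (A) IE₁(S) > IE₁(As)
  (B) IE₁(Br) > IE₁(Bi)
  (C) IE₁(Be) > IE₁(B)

The general trend: first ionisation energy increases across a period and decreases down a group.
(A) S (period 3, group 16) vs As (period 4, group 15): the stated order agrees with the simple trend.
(B) Br (period 4, group 17) vs Bi (period 6, group 15): the stated order agrees with the simple trend.
(C) Be (period 2, group 2) vs B (period 2, group 13): the stated order contradicts the simple trend.
The exception is (C): removing B's lone 2p electron is easier than breaking Be's filled 2s².

(C)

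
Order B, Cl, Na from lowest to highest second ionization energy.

Cl < B < Na

The second ionization energy removes an electron from the +1 ion. For each element: B⁺ still has 2 valence electrons; Cl⁺ still has 6 valence electrons; Na⁺ is the bare [Ne] core.
Breaking into a closed-shell core is much more expensive than removing a leftover valence electron — Na has the largest IE_2 here.
Valence configurations: B⁺ [He]2s², Cl⁺ [Ne]3s²3p⁴.
Tabulated IE_2 (kJ/mol): B 2427, Cl 2298, Na 4562.
Putting it together, IE_2: Cl < B < Na.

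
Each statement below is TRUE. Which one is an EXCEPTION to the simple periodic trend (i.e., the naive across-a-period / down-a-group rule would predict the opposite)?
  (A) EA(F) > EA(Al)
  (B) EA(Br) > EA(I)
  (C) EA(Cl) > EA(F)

The general trend: electron affinity increases across a period and decreases down a group.
(A) F (period 2, group 17) vs Al (period 3, group 13): the stated order agrees with the simple trend.
(B) Br (period 4, group 17) vs I (period 5, group 17): the stated order agrees with the simple trend.
(C) Cl (period 3, group 17) vs F (period 2, group 17): the stated order contradicts the simple trend.
The exception is (C): F's small 2p subshell makes the incoming electron feel strong e⁻–e⁻ repulsion, so Cl actually releases more energy on gaining an electron.

(C)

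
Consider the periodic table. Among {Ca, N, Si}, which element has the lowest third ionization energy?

Si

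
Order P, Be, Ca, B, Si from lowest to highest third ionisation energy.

P < Si < B < Ca < Be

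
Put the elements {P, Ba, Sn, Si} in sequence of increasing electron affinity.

Adding an electron releases more energy for atoms nearer the top right (short of the noble gases).
Neither a single period nor a single group — weigh both effects.
P > Ba: relative to Ba, both the across-period and down-group shifts push P's electron affinity up.
Sn > P: this pair runs against the simple trend — see the exception note.
Si > Sn: they share group 14; the group trend gives Si the larger value.
Note the exception: Sn has a higher electron affinity than P, contrary to the simple trend — adding an electron to P's half-filled np³ subshell costs electron-pairing energy.
Note the exception: Si has a higher electron affinity than P, contrary to the simple trend — adding an electron to P's half-filled 3p³ is unfavourable, so Si (3p²) has the more exothermic EA.
For reference (kJ/mol): Si 134, P 72, Sn 107, Ba 14.
So from lowest to highest: Ba < P < Sn < Si.

Ba < P < Sn < Si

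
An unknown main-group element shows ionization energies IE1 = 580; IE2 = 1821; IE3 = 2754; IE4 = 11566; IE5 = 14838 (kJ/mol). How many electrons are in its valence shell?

Look for the largest jump between consecutive ionization energies: IE4/IE3 ≈ 4.2, far larger than any earlier ratio.
That jump marks the point where a core electron is being removed. So the atom has 3 valence electrons.

3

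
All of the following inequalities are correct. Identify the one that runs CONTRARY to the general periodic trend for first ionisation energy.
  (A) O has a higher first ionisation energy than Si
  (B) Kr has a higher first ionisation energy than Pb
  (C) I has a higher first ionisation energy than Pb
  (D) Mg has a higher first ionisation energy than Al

The general trend: first ionisation energy increases across a period and decreases down a group.
(A) O (period 2, group 16) vs Si (period 3, group 14): the stated order agrees with the simple trend.
(B) Kr (period 4, group 18) vs Pb (period 6, group 14): the stated order agrees with the simple trend.
(C) I (period 5, group 17) vs Pb (period 6, group 14): the stated order agrees with the simple trend.
(D) Mg (period 3, group 2) vs Al (period 3, group 13): the stated order contradicts the simple trend.
The exception is (D): Al's single 3p electron is easier to remove than one from Mg's filled 3s².

(D)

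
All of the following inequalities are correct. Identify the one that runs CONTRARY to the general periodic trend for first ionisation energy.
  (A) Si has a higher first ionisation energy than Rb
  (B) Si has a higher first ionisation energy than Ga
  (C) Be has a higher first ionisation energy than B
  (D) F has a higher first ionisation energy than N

The general trend: first ionisation energy increases across a period and decreases down a group.
(A) Si (period 3, group 14) vs Rb (period 5, group 1): the stated order agrees with the simple trend.
(B) Si (period 3, group 14) vs Ga (period 4, group 13): the stated order agrees with the simple trend.
(C) Be (period 2, group 2) vs B (period 2, group 13): the stated order contradicts the simple trend.
(D) F (period 2, group 17) vs N (period 2, group 15): the stated order agrees with the simple trend.
The exception is (C): removing B's lone 2p electron is easier than breaking Be's filled 2s².

(C)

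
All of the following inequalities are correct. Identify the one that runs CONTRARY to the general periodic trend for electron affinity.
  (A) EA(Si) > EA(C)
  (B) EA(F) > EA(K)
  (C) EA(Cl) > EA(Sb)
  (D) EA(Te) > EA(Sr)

(A)

The general trend: electron affinity increases across a period and decreases down a group.
(A) Si (period 3, group 14) vs C (period 2, group 14): the stated order contradicts the simple trend.
(B) F (period 2, group 17) vs K (period 4, group 1): the stated order agrees with the simple trend.
(C) Cl (period 3, group 17) vs Sb (period 5, group 15): the stated order agrees with the simple trend.
(D) Te (period 5, group 16) vs Sr (period 5, group 2): the stated order agrees with the simple trend.
The exception is (A): Si's larger, more diffuse 3p orbitals accept an added electron slightly more readily than C's compact 2p.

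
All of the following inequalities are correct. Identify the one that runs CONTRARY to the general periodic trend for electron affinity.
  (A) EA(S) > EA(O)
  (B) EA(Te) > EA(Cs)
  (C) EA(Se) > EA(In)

The general trend: electron affinity increases across a period and decreases down a group.
(A) S (period 3, group 16) vs O (period 2, group 16): the stated order contradicts the simple trend.
(B) Te (period 5, group 16) vs Cs (period 6, group 1): the stated order agrees with the simple trend.
(C) Se (period 4, group 16) vs In (period 5, group 13): the stated order agrees with the simple trend.
The exception is (A): the compact 2p subshell of O repels the added electron more than S's larger 3p does.

(A)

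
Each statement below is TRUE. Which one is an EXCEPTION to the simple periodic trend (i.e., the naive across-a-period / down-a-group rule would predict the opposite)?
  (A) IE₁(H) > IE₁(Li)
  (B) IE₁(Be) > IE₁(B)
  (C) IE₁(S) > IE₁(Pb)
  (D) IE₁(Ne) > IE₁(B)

The general trend: first ionisation energy increases across a period and decreases down a group.
(A) H (period 1, group 1) vs Li (period 2, group 1): the stated order agrees with the simple trend.
(B) Be (period 2, group 2) vs B (period 2, group 13): the stated order contradicts the simple trend.
(C) S (period 3, group 16) vs Pb (period 6, group 14): the stated order agrees with the simple trend.
(D) Ne (period 2, group 18) vs B (period 2, group 13): the stated order agrees with the simple trend.
The exception is (B): removing B's lone 2p electron is easier than breaking Be's filled 2s².

(B)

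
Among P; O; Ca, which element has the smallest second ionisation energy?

After 1 electron has been removed, what remains? P⁺ still has 4 valence electrons; O⁺ still has 5 valence electrons; Ca⁺ still has 1 valence electron.
All are still removing valence electrons, so compare the +1 ions as you would atoms: IE_2 generally rises across a period (higher Z_eff) and falls down a group (larger shell), subject to the usual subshell exceptions.
Valence configurations: P⁺ [Ne]3s²3p², O⁺ [He]2s²2p³, Ca⁺ [Ar]4s¹.
Approximate IE_2 values (kJ/mol): P 1907, O 3388, Ca 1145.
Putting it together, IE_2: Ca < P < O.

Ca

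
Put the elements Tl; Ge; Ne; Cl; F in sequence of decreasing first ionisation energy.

Ne > F > Cl > Ge > Tl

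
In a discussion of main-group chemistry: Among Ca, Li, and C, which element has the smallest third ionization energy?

The third ionization energy removes an electron from the +2 ion. For each element: Ca²⁺ is the bare [Ar] core; Li²⁺ is already 1 electron into the core; C²⁺ still has 2 valence electrons.
Pulling an electron out of a noble-gas core costs far more than removing a remaining valence electron, so Ca and Li sit at the high end of IE_3.
Approximate IE_3 values (kJ/mol): Ca 4912, Li 11815, C 4620.
Putting it together, IE_3: C < Ca < Li.

C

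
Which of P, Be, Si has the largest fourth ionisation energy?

Consider each +3 ion: P³⁺ still has 2 valence electrons; Be³⁺ is already 1 electron into the core; Si³⁺ still has 1 valence electron.
Breaking into a closed-shell core is much more expensive than removing a leftover valence electron — Be has the largest IE_4 here.
Valence configurations: P³⁺ [Ne]3s², Si³⁺ [Ne]3s¹.
Tabulated IE_4 (kJ/mol): P 4964, Be 21007, Si 4356.
Putting it together, IE_4: Si < P < Be.

Be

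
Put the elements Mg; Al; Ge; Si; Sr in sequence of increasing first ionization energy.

Across a period the outer electron is held more tightly (higher IE₁); down a group it sits in a higher shell, more shielded, and comes off more easily.
Neither a single period nor a single group — weigh both effects.
Al > Sr: relative to Sr, both the across-period and down-group shifts push Al's first ionization energy up.
Mg > Al: this pair runs against the simple trend — see the exception note.
Ge > Mg: the two effects oppose for this pair; the across-period effect wins (762 vs 738 kJ/mol).
Si > Ge: Si sits above Ge in group 14, so the down-group effect alone puts Si higher.
Note the exception: Mg has a higher first ionization energy than Al, contrary to the simple trend — Al's single 3p electron is easier to remove than one from Mg's filled 3s².
Tabulated first ionization energy (kJ/mol): Mg 738, Al 578, Si 786, Ge 762, Sr 550.
So from lowest to highest: Sr < Al < Mg < Ge < Si.

Sr < Al < Mg < Ge < Si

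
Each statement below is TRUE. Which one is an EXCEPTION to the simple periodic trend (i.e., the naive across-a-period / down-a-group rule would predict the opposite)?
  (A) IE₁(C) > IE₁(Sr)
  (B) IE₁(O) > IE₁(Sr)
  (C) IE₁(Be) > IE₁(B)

The general trend: first ionization energy increases across a period and decreases down a group.
(A) C (period 2, group 14) vs Sr (period 5, group 2): the stated order agrees with the simple trend.
(B) O (period 2, group 16) vs Sr (period 5, group 2): the stated order agrees with the simple trend.
(C) Be (period 2, group 2) vs B (period 2, group 13): the stated order contradicts the simple trend.
The exception is (C): removing B's lone 2p electron is easier than breaking Be's filled 2s².

(C)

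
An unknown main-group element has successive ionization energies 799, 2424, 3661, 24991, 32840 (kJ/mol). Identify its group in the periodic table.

Look for the largest jump between consecutive ionization energies: IE4/IE3 ≈ 6.8, far larger than any earlier ratio.
That jump marks the point where a core electron is being removed. So the atom has 3 valence electrons.
A main-group element with 3 valence electrons is in group 13.

Group 13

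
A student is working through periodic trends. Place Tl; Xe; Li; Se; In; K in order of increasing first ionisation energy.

IE₁ increases left→right with effective nuclear charge and decreases top→bottom as the valence shell moves farther out.
Here both period and group differ, so the two effects have to be weighed against each other.
Li > K: Li sits above K in group 1, so the down-group effect alone puts Li higher.
In > Li: the two effects oppose for this pair; the across-period effect wins (558 vs 520 kJ/mol).
Tl > In: this pair runs against the simple trend — see the exception note.
Se > Tl: both effects reinforce here, so Se is clearly the higher of the two.
Xe > Se: period and group pull opposite ways; the across-period shift dominates (1170 vs 941 kJ/mol).
Note the exception: Tl has a higher first ionization energy than In, contrary to the simple trend — relativistic 6s stabilisation and poor 4f/5d shielding distort the trend for the heavy p-block elements.
For reference (kJ/mol): Li 520, K 419, Se 941, In 558, Xe 1170, Tl 589.
So from lowest to highest: K < Li < In < Tl < Se < Xe.

K, Li, In, Tl, Se, Xe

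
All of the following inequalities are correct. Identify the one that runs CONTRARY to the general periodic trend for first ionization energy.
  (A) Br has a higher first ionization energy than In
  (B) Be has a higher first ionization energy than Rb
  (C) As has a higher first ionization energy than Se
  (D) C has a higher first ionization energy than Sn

The general trend: first ionization energy increases across a period and decreases down a group.
(A) Br (period 4, group 17) vs In (period 5, group 13): the stated order agrees with the simple trend.
(B) Be (period 2, group 2) vs Rb (period 5, group 1): the stated order agrees with the simple trend.
(C) As (period 4, group 15) vs Se (period 4, group 16): the stated order contradicts the simple trend.
(D) C (period 2, group 14) vs Sn (period 5, group 14): the stated order agrees with the simple trend.
The exception is (C): Se (4p⁴) ionizes more easily than half-filled As (4p³).

(C)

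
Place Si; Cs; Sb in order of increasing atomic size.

Si < Sb < Cs

Si is in period 3, group 14; Sb is in period 5, group 15; Cs is in period 6, group 1.
Atomic radius shrinks across a period as nuclear charge pulls the same shell inward, and grows down a group as new shells are added.
These span different periods and groups, so the two trends combine.
Sb > Si: period and group pull opposite ways; the down-group shift dominates (140 vs 116 pm).
Cs > Sb: relative to Sb, both the across-period and down-group shifts push Cs's atomic radius up.
Tabulated atomic radius (pm): Si 116, Sb 140, Cs 232.
So from smallest to largest: Si < Sb < Cs.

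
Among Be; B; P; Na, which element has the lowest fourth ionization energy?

P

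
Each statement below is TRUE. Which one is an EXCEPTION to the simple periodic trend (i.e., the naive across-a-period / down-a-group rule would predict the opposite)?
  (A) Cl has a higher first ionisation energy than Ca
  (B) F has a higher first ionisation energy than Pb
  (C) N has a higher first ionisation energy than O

(C)

The general trend: first ionisation energy increases across a period and decreases down a group.
(A) Cl (period 3, group 17) vs Ca (period 4, group 2): the stated order agrees with the simple trend.
(B) F (period 2, group 17) vs Pb (period 6, group 14): the stated order agrees with the simple trend.
(C) N (period 2, group 15) vs O (period 2, group 16): the stated order contradicts the simple trend.
The exception is (C): pairing an electron in O's 2p⁴ costs repulsion energy, so O ionizes more easily than half-filled N (2p³).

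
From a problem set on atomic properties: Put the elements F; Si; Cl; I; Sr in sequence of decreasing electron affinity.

Adding an electron releases more energy for atoms nearer the top right (short of the noble gases).
Here both period and group differ, so the two effects have to be weighed against each other.
Si > Sr: relative to Sr, both the across-period and down-group shifts push Si's electron affinity up.
I > Si: the two effects oppose for this pair; the across-period effect wins (295 vs 134 kJ/mol).
F > I: F sits above I in group 17, so the down-group effect alone puts F higher.
Cl > F: this pair runs against the simple trend — see the exception note.
Note the exception: Cl has a higher electron affinity than F, contrary to the simple trend — F's small 2p subshell makes the incoming electron feel strong e⁻–e⁻ repulsion, so Cl actually releases more energy on gaining an electron.
Tabulated electron affinity (kJ/mol): F 328, Si 134, Cl 349, Sr 5, I 295.
So from highest to lowest: Cl > F > I > Si > Sr.

Cl > F > I > Si > Sr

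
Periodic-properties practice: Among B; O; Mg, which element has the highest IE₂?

O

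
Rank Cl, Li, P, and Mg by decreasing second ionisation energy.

Li, Cl, P, Mg

After 1 electron has been removed, what remains? Cl⁺ still has 6 valence electrons; Li⁺ is the bare [He] core; P⁺ still has 4 valence electrons; Mg⁺ still has 1 valence electron.
Core electrons are held far more tightly than valence electrons, so Li tops the IE_2 order.
Valence configurations: Cl⁺ [Ne]3s²3p⁴, P⁺ [Ne]3s²3p², Mg⁺ [Ne]3s¹.
The numbers (kJ/mol): Cl 2298, Li 7298, P 1907, Mg 1451.
Hence IE_2: Mg < P < Cl < Li.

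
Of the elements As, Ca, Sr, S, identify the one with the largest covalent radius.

Atomic radius shrinks across a period as nuclear charge pulls the same shell inward, and grows down a group as new shells are added.
Here both period and group differ, so the two effects have to be weighed against each other.
As > S: relative to S, both the across-period and down-group shifts push As's atomic radius up.
Ca > As: Ca lies to the left of As in period 4, so the across-period effect alone puts Ca larger.
Sr > Ca: Sr sits below Ca in group 2, so the down-group effect alone puts Sr larger.
Tabulated atomic radius (pm): S 103, Ca 171, As 121, Sr 185.
The largest covalent radius among these belongs to Sr.

Sr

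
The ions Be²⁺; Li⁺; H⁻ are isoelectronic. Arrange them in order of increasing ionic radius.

Be²⁺, Li⁺, H⁻

All of these have 2 electrons, so size is governed by nuclear charge alone: the more protons, the stronger the pull on the same electron cloud, and the smaller the ion.
Nuclear charges: Be²⁺ (Z=4), Li⁺ (Z=3), H⁻ (Z=1).
Smallest to largest: Be²⁺ < Li⁺ < H⁻.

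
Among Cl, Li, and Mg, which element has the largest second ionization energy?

Li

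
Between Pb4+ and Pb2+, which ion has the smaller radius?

Pb4+

Both ions have Z = 82 protons, but Pb4+ has lost more electrons, so its remaining electrons feel a larger effective nuclear charge per electron and are pulled in more tightly.
Higher positive charge → smaller ion, so Pb2+ > Pb4+.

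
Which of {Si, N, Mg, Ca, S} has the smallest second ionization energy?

Consider each +1 ion: Si⁺ still has 3 valence electrons; N⁺ still has 4 valence electrons; Mg⁺ still has 1 valence electron; Ca⁺ still has 1 valence electron; S⁺ still has 5 valence electrons.
All are still removing valence electrons, so compare the +1 ions as you would atoms: IE_2 generally rises across a period (higher Z_eff) and falls down a group (larger shell), subject to the usual subshell exceptions.
Valence configurations: Si⁺ [Ne]3s²3p¹, N⁺ [He]2s²2p², Mg⁺ [Ne]3s¹, Ca⁺ [Ar]4s¹, S⁺ [Ne]3s²3p³.
Tabulated IE_2 (kJ/mol): Si 1577, N 2856, Mg 1451, Ca 1145, S 2252.
So the second ionization energies run Ca < Mg < Si < S < N.

Ca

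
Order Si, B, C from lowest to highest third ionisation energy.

Si < B < C

IE_3 is the cost of taking one more electron from the +2 cation: Si²⁺ still has 2 valence electrons; B²⁺ still has 1 valence electron; C²⁺ still has 2 valence electrons.
All are still removing valence electrons, so compare the +2 ions as you would atoms: IE_3 generally rises across a period (higher Z_eff) and falls down a group (larger shell), subject to the usual subshell exceptions.
Valence configurations: Si²⁺ [Ne]3s², B²⁺ [He]2s¹, C²⁺ [He]2s².
Approximate IE_3 values (kJ/mol): Si 3232, B 3660, C 4620.
Putting it together, IE_3: Si < B < C.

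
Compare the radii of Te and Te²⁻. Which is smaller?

Forming Te²⁻ adds 2 electrons to Te. More electron–electron repulsion in the same shell, with unchanged nuclear charge, lets the cloud expand.
An anion is larger than its parent atom: Te²⁻ > Te.

Te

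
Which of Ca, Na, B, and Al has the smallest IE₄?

Ca

IE_4 is the cost of taking one more electron from the +3 cation: Ca³⁺ is already 1 electron into the core; Na³⁺ is already 2 electrons into the core; B³⁺ is the bare [He] core; Al³⁺ is the bare [Ne] core.
All of these are removing an electron from a noble-gas core or deeper; the smaller core (lower principal quantum number) is held far more tightly, and within a period the higher nuclear charge binds the same core more tightly.
The numbers (kJ/mol): Ca 6491, Na 9543, B 25026, Al 11577.
Hence IE_4: Ca < Na < Al < B.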